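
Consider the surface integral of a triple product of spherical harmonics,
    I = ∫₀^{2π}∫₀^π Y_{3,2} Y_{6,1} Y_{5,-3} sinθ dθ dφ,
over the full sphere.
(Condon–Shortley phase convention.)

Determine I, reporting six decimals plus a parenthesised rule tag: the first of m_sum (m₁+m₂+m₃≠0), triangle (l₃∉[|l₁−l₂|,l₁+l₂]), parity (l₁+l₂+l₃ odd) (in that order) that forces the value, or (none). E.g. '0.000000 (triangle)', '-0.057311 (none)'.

Rules hold: Σm=0, L=14 even, 3≤5≤9.
N = 7·13·11 = 1001
Δ = 4!·2!·8!/15! = 1/675675
Racah Σ t=1..3: t=1:−1/8640 t=2:+1/2304 t=3:−1/8640 = 7/34560
⇒ 3j(3 6 5; 0 0 0)² = 7/429, sgn -1
Racah Σ t=0..1: t=0:+1/120960 t=1:−1/17280 = -1/20160
⇒ 3j(3 6 5; 2 1 -3)² = 64/3003, sgn -1
4πI² = N·(3j₀)²·(3jₘ)² = 448/1287
I = +1·√(0.348096/4π) = 0.16643505
No selection rule forces the value: the integral is nonzero (none).

0.166435 (none)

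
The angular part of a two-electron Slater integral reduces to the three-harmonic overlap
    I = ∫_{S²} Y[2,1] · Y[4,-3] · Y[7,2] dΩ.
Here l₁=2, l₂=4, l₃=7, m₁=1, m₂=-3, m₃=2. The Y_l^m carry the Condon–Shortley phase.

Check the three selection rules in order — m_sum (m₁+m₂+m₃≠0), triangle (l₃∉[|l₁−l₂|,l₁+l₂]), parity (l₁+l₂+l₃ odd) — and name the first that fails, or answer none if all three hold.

Σmᵢ = 0  ✓
l₃∈[|l₁−l₂|,l₁+l₂]=[2,6] required, l₃=7 fails  ✗
Σlᵢ = 13 ⇒ odd

triangle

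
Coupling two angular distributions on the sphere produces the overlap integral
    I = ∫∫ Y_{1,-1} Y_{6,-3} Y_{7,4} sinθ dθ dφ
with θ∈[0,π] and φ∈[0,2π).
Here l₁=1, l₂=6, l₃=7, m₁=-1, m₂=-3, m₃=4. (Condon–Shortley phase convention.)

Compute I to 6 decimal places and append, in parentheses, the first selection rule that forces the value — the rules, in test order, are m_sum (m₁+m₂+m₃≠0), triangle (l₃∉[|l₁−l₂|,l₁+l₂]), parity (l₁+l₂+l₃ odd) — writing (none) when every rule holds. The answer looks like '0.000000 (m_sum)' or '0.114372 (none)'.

m-sum 0 ✓  L=14 even ✓  5≤7≤7 ✓
Π(2lᵢ+1) = 3×13×15 = 585
triangle coeff Δ(1,6,7) = 1/1365
Σ_t [0,0]: t=0:+1/518400 = 1/518400
(3j)²=7/195 [(1 6 7; 0 0 0)], sign=-1
Σ_t [0,0]: t=0:+1/4354560 = 1/4354560
(3j)²=11/273 [(1 6 7; -1 -3 4)], sign=-1
⇒ 4πI² = 11/13
I = (+1)√(11/13/(4π)) = 0.25948947
No selection rule forces the value: the integral is nonzero (none).

0.259489 (none)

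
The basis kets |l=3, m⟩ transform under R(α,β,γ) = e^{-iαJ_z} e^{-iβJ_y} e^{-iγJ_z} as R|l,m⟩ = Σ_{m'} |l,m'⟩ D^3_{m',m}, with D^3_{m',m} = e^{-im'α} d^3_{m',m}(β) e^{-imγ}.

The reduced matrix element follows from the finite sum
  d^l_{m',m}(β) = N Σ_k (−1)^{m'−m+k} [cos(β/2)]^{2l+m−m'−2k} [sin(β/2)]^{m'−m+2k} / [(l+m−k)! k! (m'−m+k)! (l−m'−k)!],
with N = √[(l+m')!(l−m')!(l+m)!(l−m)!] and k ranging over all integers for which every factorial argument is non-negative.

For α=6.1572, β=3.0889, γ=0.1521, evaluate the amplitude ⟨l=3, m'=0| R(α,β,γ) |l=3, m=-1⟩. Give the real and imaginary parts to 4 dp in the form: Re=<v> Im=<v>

Re=-0.0899 Im=-0.0138

D^3_{0,-1}(6.1572,3.0889,0.1521) = e^{-i·0·6.1572}·d^3_{0,-1}(3.0889)·e^{-i·-1·0.1521}. Compute d first:
c=cos(3.088900/2)=0.026343, s=sin(3.088900/2)=0.999653; N=√[6·6·2·24]=41.569219
The bounds max(0,m−m')=0 and min(l+m,l−m')=2 give 3 terms
  k=0: (−1)^1·41.5692/(12)·0.0263^5·0.9997^1 = -0.000000
  k=1: (−1)^2·41.5692/(4)·0.0263^3·0.9997^3 = +0.000190
  k=2: (−1)^3·41.5692/(12)·0.0263^1·0.9997^5 = -0.091098
d^3_{0,-1}(3.0889) = -0.000000 +0.000190 -0.091098 = -0.090908
D = (+1.000000+0.000000i)·(-0.090908)·(+0.988455+0.151514i) = -0.089858-0.013774i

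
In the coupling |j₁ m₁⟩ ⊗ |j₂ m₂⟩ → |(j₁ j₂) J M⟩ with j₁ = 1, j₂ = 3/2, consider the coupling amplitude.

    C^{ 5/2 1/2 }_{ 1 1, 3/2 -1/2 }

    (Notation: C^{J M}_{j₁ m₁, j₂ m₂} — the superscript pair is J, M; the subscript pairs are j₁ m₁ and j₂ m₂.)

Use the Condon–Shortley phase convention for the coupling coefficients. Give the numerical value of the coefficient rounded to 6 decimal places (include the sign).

+√(3/10) ≈ +0.547723

triangle: 0!*2!*3!/6! = 12/720
(j±m)!: 2!*0!*1!*2!*3!*2! = 48
prefactor² = (2J+1)*Δ*N² = 24/5
  k=0: +1/(0!*0!*0!*1!*2!*2!) = 1/4
Σ = 1/4  ⇒  CG² = 24/5*(1/4)² = 3/10
CG = +√(3/10) = +0.547723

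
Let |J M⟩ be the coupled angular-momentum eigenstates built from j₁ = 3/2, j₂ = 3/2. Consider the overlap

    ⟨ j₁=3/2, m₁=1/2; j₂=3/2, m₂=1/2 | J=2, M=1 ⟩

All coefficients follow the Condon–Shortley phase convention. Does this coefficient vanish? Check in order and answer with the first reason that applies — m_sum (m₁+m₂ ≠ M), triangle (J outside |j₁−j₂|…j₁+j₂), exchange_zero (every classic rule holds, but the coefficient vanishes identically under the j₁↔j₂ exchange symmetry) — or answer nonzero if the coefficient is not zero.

m-sum: m₁+m₂ = 1/2+1/2 = 1, M = 1  ✓
triangle: |j₁−j₂| = 0 ≤ J = 2 ≤ j₁+j₂ = 3  ✓
exchange: j₁=j₂ and m₁=m₂, and (−1)^(j₁+j₂−J) = (−1)^1 = −1 forces ⟨j₁m₁;j₂m₂|JM⟩ = −⟨j₂m₂;j₁m₁|JM⟩ = −⟨j₁m₁;j₂m₂|JM⟩ ⇒ the coefficient vanishes identically
Racah sum check: Σ_k collapses to 0 ⇒ CG = 0

exchange_zero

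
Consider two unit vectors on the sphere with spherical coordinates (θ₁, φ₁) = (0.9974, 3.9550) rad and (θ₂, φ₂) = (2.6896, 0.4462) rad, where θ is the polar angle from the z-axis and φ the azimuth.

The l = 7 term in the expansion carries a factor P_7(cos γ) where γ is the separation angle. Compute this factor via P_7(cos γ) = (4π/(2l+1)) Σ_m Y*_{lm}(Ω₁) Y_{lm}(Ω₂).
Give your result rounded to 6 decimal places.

0.345008

Addition theorem: P_7(cos γ) = (4π/15) Σ_m Y*_{lm}(Ω₁) Y_{lm}(Ω₂), m = −7…7:
  [-7]  conj(Y_{7,-7})(Ω₁) = -0.122730+0.082056i ; Y_{7,-7}(Ω₂) = -0.001516-0.000028i ; Δ = +0.000188-0.000121i
  [-6]  conj(Y_{7,-6})(Ω₁) = +0.059667-0.351697i ; Y_{7,-6}(Ω₂) = +0.010446+0.005233i ; Δ = +0.002464-0.003362i
  [-5]  conj(Y_{7,-5})(Ω₁) = +0.260920+0.346555i ; Y_{7,-5}(Ω₂) = -0.034048-0.043852i ; Δ = +0.006313-0.023241i
  [-4]  conj(Y_{7,-4})(Ω₁) = -0.162706-0.018306i ; Y_{7,-4}(Ω₂) = +0.038366+0.176532i ; Δ = -0.003011-0.029425i
  [-3]  conj(Y_{7,-3})(Ω₁) = -0.202345+0.170908i ; Y_{7,-3}(Ω₂) = +0.091709-0.387837i ; Δ = +0.047728+0.094151i
  [-2]  conj(Y_{7,-2})(Ω₁) = +0.016725-0.298259i ; Y_{7,-2}(Ω₂) = -0.330743+0.410345i ; Δ = +0.116857+0.105510i
  [-1]  conj(Y_{7,-1})(Ω₁) = -0.102957-0.108892i ; Y_{7,-1}(Ω₂) = +0.187096-0.089502i ; Δ = -0.029009-0.011158i
  [+0]  conj(Y_{7,0})(Ω₁) = +0.319209-0.000000i ; Y_{7,0}(Ω₂) = +0.403378+0.000000i ; Δ = +0.128762+0.000000i
  [+1]  conj(Y_{7,1})(Ω₁) = +0.102957-0.108892i ; Y_{7,1}(Ω₂) = -0.187096-0.089502i ; Δ = -0.029009+0.011158i
  [+2]  conj(Y_{7,2})(Ω₁) = +0.016725+0.298259i ; Y_{7,2}(Ω₂) = -0.330743-0.410345i ; Δ = +0.116857-0.105510i
  [+3]  conj(Y_{7,3})(Ω₁) = +0.202345+0.170908i ; Y_{7,3}(Ω₂) = -0.091709-0.387837i ; Δ = +0.047728-0.094151i
  [+4]  conj(Y_{7,4})(Ω₁) = -0.162706+0.018306i ; Y_{7,4}(Ω₂) = +0.038366-0.176532i ; Δ = -0.003011+0.029425i
  [+5]  conj(Y_{7,5})(Ω₁) = -0.260920+0.346555i ; Y_{7,5}(Ω₂) = +0.034048-0.043852i ; Δ = +0.006313+0.023241i
  [+6]  conj(Y_{7,6})(Ω₁) = +0.059667+0.351697i ; Y_{7,6}(Ω₂) = +0.010446-0.005233i ; Δ = +0.002464+0.003362i
  [+7]  conj(Y_{7,7})(Ω₁) = +0.122730+0.082056i ; Y_{7,7}(Ω₂) = +0.001516-0.000028i ; Δ = +0.000188+0.000121i
Total Σ_m = +0.411823+0.000000i. Multiply by 0.837758: +0.345008+0.000000i. P_7(cos γ) = 0.345008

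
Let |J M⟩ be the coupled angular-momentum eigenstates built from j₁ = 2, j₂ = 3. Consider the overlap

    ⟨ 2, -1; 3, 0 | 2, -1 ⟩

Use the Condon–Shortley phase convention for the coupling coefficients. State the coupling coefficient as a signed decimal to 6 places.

+0.534522  (= +√(2/7))

triangle: 3!*1!*3!/8! = 36/40320
(j±m)!: 1!*3!*3!*3!*1!*3! = 1296
prefactor² = (2J+1)*Δ*N² = 81/14
  k=2: +1/(2!*1!*1!*1!*0!*2!) = 1/4
  k=3: −1/(3!*0!*0!*0!*1!*3!) = -1/36
Σ = 2/9  ⇒  CG² = 81/14*(2/9)² = 2/7
CG = +√(2/7) = +0.534522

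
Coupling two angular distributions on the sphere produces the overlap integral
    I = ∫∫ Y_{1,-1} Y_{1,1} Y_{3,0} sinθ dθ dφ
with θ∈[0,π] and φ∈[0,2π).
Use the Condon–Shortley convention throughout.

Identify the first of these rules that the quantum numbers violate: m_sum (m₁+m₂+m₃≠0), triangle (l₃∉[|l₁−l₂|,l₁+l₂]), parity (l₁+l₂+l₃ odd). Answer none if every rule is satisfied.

m₁+m₂+m₃ = -1 + 1 + 0 = 0  ✓
triangle: need |l₁−l₂| ≤ l₃ ≤ l₁+l₂ = [0,2]; l₃=3 is outside  ✗
parity: l₁+l₂+l₃ = 5 is odd

triangle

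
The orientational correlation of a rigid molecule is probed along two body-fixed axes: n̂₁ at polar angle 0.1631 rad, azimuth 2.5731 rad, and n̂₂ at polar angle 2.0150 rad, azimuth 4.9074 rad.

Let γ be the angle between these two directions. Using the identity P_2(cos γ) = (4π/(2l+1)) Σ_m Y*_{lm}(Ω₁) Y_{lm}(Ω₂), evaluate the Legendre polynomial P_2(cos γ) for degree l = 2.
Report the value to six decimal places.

Expand P_2 via completeness: Σ_{m} conj(Y_{2,m}) at Ω₁ times Y_{2,m} at Ω₂ —
  term(m=-2) = -0.000140+0.003204i   from Y*(Ω₁)=+0.004281-0.009241i, Y(Ω₂)=-0.291287+0.119742i
  term(m=-1) = +0.025657+0.026806i   from Y*(Ω₁)=-0.104311+0.066638i, Y(Ω₂)=-0.058090-0.294093i
  term(m=+0) = -0.085215+0.000000i   from Y*(Ω₁)=+0.605836-0.000000i, Y(Ω₂)=-0.140656+0.000000i
  term(m=+1) = +0.025657-0.026806i   from Y*(Ω₁)=+0.104311+0.066638i, Y(Ω₂)=+0.058090-0.294093i
  term(m=+2) = -0.000140-0.003204i   from Y*(Ω₁)=+0.004281+0.009241i, Y(Ω₂)=-0.291287-0.119742i
Σ over m = -0.034181+0.000000i; ×(4π/5) → -0.085906+0.000000i. Real part: -0.085906

-0.085906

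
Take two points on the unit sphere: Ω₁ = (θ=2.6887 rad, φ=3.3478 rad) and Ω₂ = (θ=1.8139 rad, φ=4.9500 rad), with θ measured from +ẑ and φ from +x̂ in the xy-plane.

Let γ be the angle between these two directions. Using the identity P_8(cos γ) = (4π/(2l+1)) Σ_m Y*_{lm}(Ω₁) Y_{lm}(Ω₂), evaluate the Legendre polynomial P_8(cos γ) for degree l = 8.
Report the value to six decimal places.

-0.046964

Summing Y*_{l m}(θ₁,φ₁)·Y_{l m}(θ₂,φ₂) over m ∈ [−8, 8]; prefactor 4π/(2·8+1) = 0.739198:
  m=-8: (-0.00005 + 0.00069j) × (-0.13158 - 0.38404j) = 0.00027 - 0.00007j  (running Σ = 0.00027 - 0.00007j)
  m=-7: (0.00072 + 0.00565j) × (0.40100 - 0.03719j) = 0.00050 + 0.00224j  (running Σ = 0.00077 + 0.00217j)
  m=-6: (0.00963 + 0.02778j) × (0.00595 - 0.04074j) = 0.00119 - 0.00023j  (running Σ = 0.00196 + 0.00194j)
  m=-5: (0.05502 + 0.09184j) × (0.33327 + 0.13417j) = 0.00601 + 0.03799j  (running Σ = 0.00798 + 0.03993j)
  m=-4: (0.18913 + 0.20466j) × (-0.05032 + 0.07043j) = -0.02393 + 0.00302j  (running Σ = -0.01595 + 0.04295j)
  m=-3: (0.40063 + 0.28518j) × (0.20423 + 0.23625j) = 0.01445 + 0.15289j  (running Σ = -0.00151 + 0.19584j)
  m=-2: (0.44034 + 0.19265j) × (-0.12425 + 0.06393j) = -0.06703 + 0.00422j  (running Σ = -0.06854 + 0.20006j)
  m=-1: (-0.00518 - 0.00108j) × (0.06748 + 0.27861j) = -0.00005 - 0.00152j  (running Σ = -0.06858 + 0.19854j)
  m=0: (-0.47648 + 0.00000j) × (-0.15453 + 0.00000j) = 0.07363 + 0.00000j  (running Σ = 0.00505 + 0.19854j)
  m=1: (0.00518 - 0.00108j) × (-0.06748 + 0.27861j) = -0.00005 + 0.00152j  (running Σ = 0.00500 + 0.20006j)
  m=2: (0.44034 - 0.19265j) × (-0.12425 - 0.06393j) = -0.06703 - 0.00422j  (running Σ = -0.06203 + 0.19584j)
  m=3: (-0.40063 + 0.28518j) × (-0.20423 + 0.23625j) = 0.01445 - 0.15289j  (running Σ = -0.04758 + 0.04295j)
  m=4: (0.18913 - 0.20466j) × (-0.05032 - 0.07043j) = -0.02393 - 0.00302j  (running Σ = -0.07151 + 0.03993j)
  m=5: (-0.05502 + 0.09184j) × (-0.33327 + 0.13417j) = 0.00601 - 0.03799j  (running Σ = -0.06550 + 0.00194j)
  m=6: (0.00963 - 0.02778j) × (0.00595 + 0.04074j) = 0.00119 + 0.00023j  (running Σ = -0.06431 + 0.00217j)
  m=7: (-0.00072 + 0.00565j) × (-0.40100 - 0.03719j) = 0.00050 - 0.00224j  (running Σ = -0.06381 - 0.00007j)
  m=8: (-0.00005 - 0.00069j) × (-0.13158 + 0.38404j) = 0.00027 + 0.00007j  (running Σ = -0.06353 + 0.00000j)
Σ over m = -0.06353 + 0.00000j; ×(4π/17) → -0.04696 + 0.00000j. Real part: -0.046964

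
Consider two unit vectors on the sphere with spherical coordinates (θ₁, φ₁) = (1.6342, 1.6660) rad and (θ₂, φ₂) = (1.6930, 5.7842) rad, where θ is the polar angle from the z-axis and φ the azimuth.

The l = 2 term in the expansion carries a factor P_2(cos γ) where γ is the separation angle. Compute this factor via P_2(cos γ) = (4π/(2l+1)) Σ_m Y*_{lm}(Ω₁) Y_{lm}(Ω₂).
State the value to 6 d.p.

-0.051479

Expand P_2 via completeness: Σ_{m} conj(Y_{2,m}) at Ω₁ times Y_{2,m} at Ω₂ —
  term(m=-2) = (-0.054632, -0.135825)   from Y*(Ω₁)=(-0.377770, -0.072812), Y(Ω₂)=(0.206253, 0.319791)
  term(m=-1) = (-0.002556, 0.003784)   from Y*(Ω₁)=(0.004644, -0.048630), Y(Ω₂)=(-0.082074, -0.044729)
  term(m=+0) = (0.093893, 0.000000)   from Y*(Ω₁)=(-0.311593, -0.000000), Y(Ω₂)=(-0.301332, 0.000000)
  term(m=+1) = (-0.002556, -0.003784)   from Y*(Ω₁)=(-0.004644, -0.048630), Y(Ω₂)=(0.082074, -0.044729)
  term(m=+2) = (-0.054632, 0.135825)   from Y*(Ω₁)=(-0.377770, 0.072812), Y(Ω₂)=(0.206253, -0.319791)
Σ over m = (-0.020483, 0.000000); ×(4π/5) → (-0.051479, 0.000000). Real part: -0.051479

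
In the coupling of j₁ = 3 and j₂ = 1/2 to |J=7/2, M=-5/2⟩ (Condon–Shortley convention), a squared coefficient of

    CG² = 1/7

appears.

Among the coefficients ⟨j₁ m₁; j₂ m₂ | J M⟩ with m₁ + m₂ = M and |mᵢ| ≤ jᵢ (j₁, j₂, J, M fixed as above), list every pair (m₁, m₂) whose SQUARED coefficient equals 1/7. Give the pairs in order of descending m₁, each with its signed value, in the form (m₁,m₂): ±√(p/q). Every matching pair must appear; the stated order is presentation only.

(-3,1/2): +√(1/7)

Admissible pairs with m₁+m₂ = M = -5/2: (-3,1/2), (-2,-1/2)
  (m₁,m₂)=(-2,-1/2): CG² = 6/7, CG = +√(6/7)
  (m₁,m₂)=(-3,1/2): CG² = 1/7, CG = +√(1/7)   ← matches the target
Pairs with CG² = 1/7: (-3,1/2): +√(1/7)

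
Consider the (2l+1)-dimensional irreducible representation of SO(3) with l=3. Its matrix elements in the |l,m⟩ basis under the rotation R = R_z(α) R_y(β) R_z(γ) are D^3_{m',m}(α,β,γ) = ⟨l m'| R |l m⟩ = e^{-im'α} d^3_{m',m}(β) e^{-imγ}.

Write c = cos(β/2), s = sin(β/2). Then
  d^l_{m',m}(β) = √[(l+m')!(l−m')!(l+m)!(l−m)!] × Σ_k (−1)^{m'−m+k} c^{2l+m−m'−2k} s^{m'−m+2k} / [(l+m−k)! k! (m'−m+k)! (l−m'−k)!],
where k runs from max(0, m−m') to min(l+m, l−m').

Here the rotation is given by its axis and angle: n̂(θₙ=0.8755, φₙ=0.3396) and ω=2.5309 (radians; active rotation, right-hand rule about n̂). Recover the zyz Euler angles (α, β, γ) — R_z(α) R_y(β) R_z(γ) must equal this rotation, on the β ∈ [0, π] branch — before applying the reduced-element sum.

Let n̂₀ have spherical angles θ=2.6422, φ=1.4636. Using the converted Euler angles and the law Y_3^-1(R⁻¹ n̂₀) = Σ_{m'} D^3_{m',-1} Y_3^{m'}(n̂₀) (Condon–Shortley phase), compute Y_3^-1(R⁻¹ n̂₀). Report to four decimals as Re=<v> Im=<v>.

Re=0.0857 Im=-0.3053

Axis–angle → zyz. n̂ = (sinθₙcosφₙ, sinθₙsinφₙ, cosθₙ) = (+0.724010, +0.255783, +0.640613), ω = 2.5309.
R = I cosω + sinω [n̂]ₓ + (1−cosω) n̂n̂ᵀ gives
  R = [+0.134382, -0.030444, +0.990462; +0.704256, -0.700227, -0.117074; +0.697112, +0.713271, -0.072658]
β = atan2(√(R₁₃²+R₂₃²), R₃₃) = 1.643518; α = atan2(R₂₃, R₁₃) mod 2π = 6.165530; γ = atan2(R₃₂, −R₃₁) mod 2π = 2.344737
Need the full column D^3_{m',-1} for m'=−3..3 at α=6.1655, β=1.6435, γ=2.3447.
cos(β/2)=0.680934, sin(β/2)=0.732345
d^3_{-3,-1}: single k=2 term ⇒ +0.446578;  D = -0.182494+0.407587i
d^3_{-2,-1}: k∈[1..2] ⇒ +0.339032 -0.784317 = -0.445285;  D = +0.228414-0.382238i
d^3_{-1,-1}: k∈[0..2] ⇒ +0.099685 -0.922447 +0.800246 = -0.022515;  D = +0.013738-0.017838i
d^3_{0,-1}: k∈[0..2] ⇒ -0.371391 +1.288765 -0.496905 = +0.420469;  D = -0.293891+0.300703i
d^3_{1,-1}: k∈[0..2] ⇒ +0.691835 -1.066995 +0.154274 = -0.220886;  D = +0.171866-0.138754i
d^3_{2,-1}: k∈[0..1] ⇒ -0.784317 +0.453610 = -0.330707;  D = +0.279922-0.176100i
d^3_{3,-1}: single k=0 term ⇒ +0.516557;  D = -0.466496+0.221838i
Y_3^{m'}(θ=2.6422,φ=1.4636) and Σ D·Y over m':
  (-0.1825+0.4076i)·(-0.0145+0.0435i)  (+0.2284-0.3822i)·(+0.2010+0.0438i)  (+0.0137-0.0178i)·(+0.0472-0.4391i)  (-0.2939+0.3007i)·(-0.2795+0.0000i)  (+0.1719-0.1388i)·(-0.0472-0.4391i)  (+0.2799-0.1761i)·(+0.2010-0.0438i)  (-0.4665+0.2218i)·(+0.0145+0.0435i)
Y_3^-1(R⁻¹ n̂) = +0.085676-0.305251i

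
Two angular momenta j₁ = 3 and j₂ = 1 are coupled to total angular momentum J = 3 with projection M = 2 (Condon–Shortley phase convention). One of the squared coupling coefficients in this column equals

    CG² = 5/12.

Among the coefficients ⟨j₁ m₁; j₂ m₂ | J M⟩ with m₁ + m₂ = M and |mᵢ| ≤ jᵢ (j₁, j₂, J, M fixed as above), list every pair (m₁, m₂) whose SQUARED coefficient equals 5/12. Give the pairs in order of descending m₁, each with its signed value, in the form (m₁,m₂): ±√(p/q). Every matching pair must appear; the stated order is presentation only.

(1,1): −√(5/12)

Admissible pairs with m₁+m₂ = M = 2: (1,1), (2,0), (3,-1)
  (m₁,m₂)=(3,-1): CG² = 1/4, CG = +√(1/4)
  (m₁,m₂)=(2,0): CG² = 1/3, CG = +√(1/3)
  (m₁,m₂)=(1,1): CG² = 5/12, CG = −√(5/12)   ← matches the target
Pairs with CG² = 5/12: (1,1): −√(5/12)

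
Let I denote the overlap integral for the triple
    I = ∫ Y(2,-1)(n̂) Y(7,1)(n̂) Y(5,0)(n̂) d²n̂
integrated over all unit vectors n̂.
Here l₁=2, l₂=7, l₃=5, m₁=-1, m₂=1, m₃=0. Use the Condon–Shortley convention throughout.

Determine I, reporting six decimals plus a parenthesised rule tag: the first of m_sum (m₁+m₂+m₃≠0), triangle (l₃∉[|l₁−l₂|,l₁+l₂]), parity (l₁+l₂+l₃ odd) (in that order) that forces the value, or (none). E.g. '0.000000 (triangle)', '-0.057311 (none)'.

-0.207724 (none)

Checks pass: Σm=0; 14 even; l₃=5∈[5,9].
(2·2+1)(2·7+1)(2·5+1) = 825
Δ: 4! 0! 10! / 15! → 1/15015
sum: t=2:+1/57600 = 1/57600
3j²(2 7 5; 0 0 0) = Δ·Π!·Σ² = 21/715  (sign -1)
sum: t=3:−1/86400 = -1/86400
3j²(2 7 5; -1 1 0) = Δ·Π!·Σ² = 16/715  (sign +1)
combine: 4πI² = 825·21/715·16/715 = 1008/1859
take √, sign -1: I = -0.20772350
No selection rule forces the value: the integral is nonzero (none).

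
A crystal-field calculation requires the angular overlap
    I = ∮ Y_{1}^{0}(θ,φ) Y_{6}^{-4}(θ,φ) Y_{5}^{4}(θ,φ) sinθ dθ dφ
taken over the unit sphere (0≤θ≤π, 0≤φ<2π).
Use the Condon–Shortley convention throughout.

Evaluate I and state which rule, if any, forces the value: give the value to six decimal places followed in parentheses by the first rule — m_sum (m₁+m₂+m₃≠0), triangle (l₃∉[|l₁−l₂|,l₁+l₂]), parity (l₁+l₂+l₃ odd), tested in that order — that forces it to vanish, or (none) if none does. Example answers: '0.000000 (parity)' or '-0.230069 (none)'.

m-sum 0 ✓  L=12 even ✓  5≤5≤7 ✓
Π(2lᵢ+1) = 3×13×11 = 429
triangle coeff Δ(1,6,5) = 1/858
Σ_t [1,1]: t=1:−1/14400 = -1/14400
(3j)²=6/143 [(1 6 5; 0 0 0)], sign=+1
Σ_t [1,1]: t=1:−1/362880 = -1/362880
(3j)²=10/429 [(1 6 5; 0 -4 4)], sign=+1
⇒ 4πI² = 60/143
I = (+1)√(60/143/(4π)) = 0.18272698
No selection rule forces the value: the integral is nonzero (none).

0.182727 (none)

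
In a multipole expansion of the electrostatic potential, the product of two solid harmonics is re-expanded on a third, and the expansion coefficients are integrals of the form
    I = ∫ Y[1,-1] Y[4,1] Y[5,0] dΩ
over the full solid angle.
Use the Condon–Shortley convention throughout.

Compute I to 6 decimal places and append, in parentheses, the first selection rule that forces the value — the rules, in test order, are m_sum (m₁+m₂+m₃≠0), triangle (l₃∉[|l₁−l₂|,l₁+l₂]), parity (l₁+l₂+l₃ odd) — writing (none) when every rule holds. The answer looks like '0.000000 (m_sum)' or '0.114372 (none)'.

0.155288 (none)

Checks pass: Σm=0; 10 even; l₃=5∈[3,5].
(2·1+1)(2·4+1)(2·5+1) = 297
Δ: 0! 2! 8! / 11! → 1/495
sum: t=0:+1/576 = 1/576
3j²(1 4 5; 0 0 0) = Δ·Π!·Σ² = 5/99  (sign -1)
sum: t=0:+1/1440 = 1/1440
3j²(1 4 5; -1 1 0) = Δ·Π!·Σ² = 2/99  (sign -1)
combine: 4πI² = 297·5/99·2/99 = 10/33
take √, sign +1: I = 0.15528807
No selection rule forces the value: the integral is nonzero (none).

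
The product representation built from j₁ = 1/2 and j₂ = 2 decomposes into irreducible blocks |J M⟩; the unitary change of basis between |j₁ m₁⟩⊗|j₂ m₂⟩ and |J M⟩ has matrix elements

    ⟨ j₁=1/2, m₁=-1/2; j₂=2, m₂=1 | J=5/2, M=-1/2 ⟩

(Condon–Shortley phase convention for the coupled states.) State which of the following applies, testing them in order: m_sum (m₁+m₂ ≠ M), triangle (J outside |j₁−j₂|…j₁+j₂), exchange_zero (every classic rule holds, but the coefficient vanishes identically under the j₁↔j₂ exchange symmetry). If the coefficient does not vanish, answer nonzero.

m_sum

m-sum: m₁+m₂ = -1/2+1 = 1/2, M = -1/2  ✗ ⇒ coefficient is 0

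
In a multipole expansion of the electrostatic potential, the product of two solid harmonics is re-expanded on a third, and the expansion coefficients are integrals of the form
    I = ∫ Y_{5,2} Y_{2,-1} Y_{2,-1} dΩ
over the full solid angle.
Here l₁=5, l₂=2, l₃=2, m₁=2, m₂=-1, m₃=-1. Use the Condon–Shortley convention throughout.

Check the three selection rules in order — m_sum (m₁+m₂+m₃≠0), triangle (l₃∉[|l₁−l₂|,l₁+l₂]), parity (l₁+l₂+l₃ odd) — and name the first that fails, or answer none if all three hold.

triangle

m₁+m₂+m₃ = 2 − 1 − 1 = 0  ✓
triangle: need |l₁−l₂| ≤ l₃ ≤ l₁+l₂ = [3,7]; l₃=2 is outside  ✗
parity: l₁+l₂+l₃ = 9 is odd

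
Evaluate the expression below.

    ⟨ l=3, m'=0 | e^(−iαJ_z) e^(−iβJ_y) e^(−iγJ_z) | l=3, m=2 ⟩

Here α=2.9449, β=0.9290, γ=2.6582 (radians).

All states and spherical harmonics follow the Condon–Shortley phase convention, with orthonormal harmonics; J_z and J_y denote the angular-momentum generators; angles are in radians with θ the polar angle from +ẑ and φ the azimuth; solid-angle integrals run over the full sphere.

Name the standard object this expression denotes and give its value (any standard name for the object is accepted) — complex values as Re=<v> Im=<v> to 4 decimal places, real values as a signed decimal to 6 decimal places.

This is a Wigner D-matrix element — the rotation-matrix element ⟨l m'| R(α,β,γ) |l m⟩ in the angular-momentum basis.
Split into d^3_{0,2}(β=0.9290) × two z-phases.
c=cos(0.929000/2)=0.894046, s=sin(0.929000/2)=0.447976; N=√[6·6·120·1]=65.726707
Admissible k: 2..3 (factorial args all ≥0)
  k=2: (−1)^0·65.7267/(12)·0.8940^4·0.4480^2 = +0.702277
  k=3: (−1)^1·65.7267/(12)·0.8940^2·0.4480^4 = -0.176319
d^3_{0,2}(0.9290) = +0.702277 -0.176319 = +0.525959
Attach z-rotation phases: D = e^{-i(0)(2.9449)}·(+0.525959)·e^{-i(2)(2.6582)} = +0.298717+0.432898i

Wigner D-matrix element, Re=0.2987 Im=0.4329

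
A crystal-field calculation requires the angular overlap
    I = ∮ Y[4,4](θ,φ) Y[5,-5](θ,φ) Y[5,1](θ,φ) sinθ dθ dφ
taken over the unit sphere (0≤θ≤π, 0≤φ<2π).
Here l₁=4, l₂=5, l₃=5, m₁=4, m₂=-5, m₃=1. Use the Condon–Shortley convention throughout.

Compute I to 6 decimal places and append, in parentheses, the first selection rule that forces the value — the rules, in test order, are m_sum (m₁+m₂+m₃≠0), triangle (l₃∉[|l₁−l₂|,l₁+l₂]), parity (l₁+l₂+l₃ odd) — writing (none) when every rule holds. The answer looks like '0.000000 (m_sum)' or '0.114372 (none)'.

-0.075170 (none)

m-sum 0 ✓  L=14 even ✓  1≤5≤9 ✓
Π(2lᵢ+1) = 9×11×11 = 1089
triangle coeff Δ(4,5,5) = 1/3153150
Σ_t [0,4]: t=0:+1/69120 t=1:−1/1728 t=2:+1/576 t=3:−1/1728 t=4:+1/69120 = 7/11520
(3j)²=2/143 [(4 5 5; 0 0 0)], sign=-1
Σ_t [0,0]: t=0:+1/414720 = 1/414720
(3j)²=2/429 [(4 5 5; 4 -5 1)], sign=+1
⇒ 4πI² = 12/169
I = (-1)√(12/169/(4π)) = -0.07516962
No selection rule forces the value: the integral is nonzero (none).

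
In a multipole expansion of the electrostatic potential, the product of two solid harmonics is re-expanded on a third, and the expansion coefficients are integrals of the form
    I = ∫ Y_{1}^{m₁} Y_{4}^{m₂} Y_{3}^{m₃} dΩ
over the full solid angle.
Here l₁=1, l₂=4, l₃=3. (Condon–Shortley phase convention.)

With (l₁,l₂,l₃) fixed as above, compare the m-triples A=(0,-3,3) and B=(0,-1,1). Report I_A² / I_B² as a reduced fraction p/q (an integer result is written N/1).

Same 1,4,3: normalisation and zero-m 3j drop out of the ratio.
A: Δ: 2! 0! 6! / 9! → 1/252; sum: t=1:−1/720 = -1/720; 3j²(1 4 3; 0 -3 3) = Δ·Π!·Σ² = 1/36  (sign -1)
B: Δ: 2! 0! 6! / 9! → 1/252; sum: t=1:−1/48 = -1/48; 3j²(1 4 3; 0 -1 1) = Δ·Π!·Σ² = 5/84  (sign -1)
I_A²/I_B² = (1/36)/(5/84) = 7/15

7/15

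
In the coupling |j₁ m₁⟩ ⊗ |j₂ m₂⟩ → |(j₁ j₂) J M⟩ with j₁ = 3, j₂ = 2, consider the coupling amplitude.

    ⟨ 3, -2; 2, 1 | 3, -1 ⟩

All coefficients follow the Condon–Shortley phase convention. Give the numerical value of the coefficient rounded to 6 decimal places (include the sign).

j₁+j₂−J=2  J+j₁−j₂=4  J−j₁+j₂=2  j₁+j₂+J+1=9
(j₁±m₁, j₂±m₂, J±M) = (1,5,3,1,2,4)
P² = 64
sum k=1..2:
  [1] −1/48 = -1/48
  [2] +1/12 = 1/12
S = 1/16
C² = P²·S² = 1/4 ; C = +0.500000

+0.500000  (= +√(1/4))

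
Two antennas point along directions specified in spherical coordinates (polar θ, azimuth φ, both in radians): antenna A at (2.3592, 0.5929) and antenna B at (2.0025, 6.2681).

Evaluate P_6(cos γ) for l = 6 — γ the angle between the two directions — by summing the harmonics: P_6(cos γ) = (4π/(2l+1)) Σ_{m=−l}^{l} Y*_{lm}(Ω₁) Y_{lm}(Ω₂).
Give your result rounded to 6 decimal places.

-0.413045

Term-by-term m-sum for l=6 (normalisation 4π/13 = 0.966644):
  m=-6: Y*=(-0.054250, -0.023954)  Y=(0.270076, 0.024512)  product (-0.014064, -0.007799)
  m=-5: Y*=(0.203438, -0.036409)  Y=(-0.431544, -0.032612)  product (-0.088980, 0.009078)
  m=-4: Y*=(-0.286794, 0.278091)  Y=(0.224371, 0.013555)  product (-0.068118, 0.058508)
  m=-3: Y*=(0.084631, -0.401187)  Y=(0.219133, 0.009924)  product (0.022527, -0.087073)
  m=-2: Y*=(0.017956, 0.044313)  Y=(-0.306110, -0.009238)  product (-0.005087, -0.013731)
  m=-1: Y*=(0.297357, 0.200348)  Y=(-0.118858, -0.001793)  product (-0.034984, -0.024346)
  m=+0: Y*=(-0.157980, -0.000000)  Y=(0.315769, 0.000000)  product (-0.049885, -0.000000)
  m=+1: Y*=(-0.297357, 0.200348)  Y=(0.118858, -0.001793)  product (-0.034984, 0.024346)
  m=+2: Y*=(0.017956, -0.044313)  Y=(-0.306110, 0.009238)  product (-0.005087, 0.013731)
  m=+3: Y*=(-0.084631, -0.401187)  Y=(-0.219133, 0.009924)  product (0.022527, 0.087073)
  m=+4: Y*=(-0.286794, -0.278091)  Y=(0.224371, -0.013555)  product (-0.068118, -0.058508)
  m=+5: Y*=(-0.203438, -0.036409)  Y=(0.431544, -0.032612)  product (-0.088980, -0.009078)
  m=+6: Y*=(-0.054250, 0.023954)  Y=(0.270076, -0.024512)  product (-0.014064, 0.007799)
Accumulated sum (-0.427298, -0.000000); after 4π/(2l+1) scaling, (-0.413045, -0.000000) ⇒ P_6 = -0.413045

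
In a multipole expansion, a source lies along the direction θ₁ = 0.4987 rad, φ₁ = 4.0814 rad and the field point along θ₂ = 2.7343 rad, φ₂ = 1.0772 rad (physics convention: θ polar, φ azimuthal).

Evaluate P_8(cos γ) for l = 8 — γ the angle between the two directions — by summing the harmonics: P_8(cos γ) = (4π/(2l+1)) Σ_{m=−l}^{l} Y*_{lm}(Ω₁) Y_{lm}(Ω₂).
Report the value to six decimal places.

Addition theorem: P_8(cos γ) = (4π/17) Σ_m Y*_{lm}(Ω₁) Y_{lm}(Ω₂), m = −8…8:
  [-8]  conj(Y_{8,-8})(Ω₁) = 0.00046 + 0.00133j ; Y_{8,-8}(Ω₂) = -0.00022 - 0.00023j ; Δ = 0.00000 - 0.00000j
  [-7]  conj(Y_{8,-7})(Ω₁) = -0.00992 - 0.00302j ; Y_{8,-7}(Ω₂) = -0.00089 + 0.00276j ; Δ = 0.00002 - 0.00002j
  [-6]  conj(Y_{8,-6})(Ω₁) = 0.03807 - 0.02861j ; Y_{8,-6}(Ω₂) = 0.01666 - 0.00303j ; Δ = 0.00055 - 0.00059j
  [-5]  conj(Y_{8,-5})(Ω₁) = 0.00204 + 0.15313j ; Y_{8,-5}(Ω₂) = -0.04382 - 0.05490j ; Δ = 0.00832 - 0.00682j
  [-4]  conj(Y_{8,-4})(Ω₁) = -0.28302 - 0.20104j ; Y_{8,-4}(Ω₂) = -0.08270 + 0.19366j ; Δ = 0.06234 - 0.03818j
  [-3]  conj(Y_{8,-3})(Ω₁) = 0.48924 - 0.16331j ; Y_{8,-3}(Ω₂) = 0.43695 - 0.03944j ; Δ = 0.20733 - 0.09065j
  [-2]  conj(Y_{8,-2})(Ω₁) = -0.11198 + 0.35100j ; Y_{8,-2}(Ω₂) = -0.30323 - 0.45920j ; Δ = 0.19514 - 0.05501j
  [-1]  conj(Y_{8,-1})(Ω₁) = 0.10465 + 0.14323j ; Y_{8,-1}(Ω₂) = -0.08709 + 0.16187j ; Δ = -0.03230 + 0.00447j
  [+0]  conj(Y_{8,0})(Ω₁) = -0.44005 + 0.00000j ; Y_{8,0}(Ω₂) = -0.44216 + 0.00000j ; Δ = 0.19457 + 0.00000j
  [+1]  conj(Y_{8,1})(Ω₁) = -0.10465 + 0.14323j ; Y_{8,1}(Ω₂) = 0.08709 + 0.16187j ; Δ = -0.03230 - 0.00447j
  [+2]  conj(Y_{8,2})(Ω₁) = -0.11198 - 0.35100j ; Y_{8,2}(Ω₂) = -0.30323 + 0.45920j ; Δ = 0.19514 + 0.05501j
  [+3]  conj(Y_{8,3})(Ω₁) = -0.48924 - 0.16331j ; Y_{8,3}(Ω₂) = -0.43695 - 0.03944j ; Δ = 0.20733 + 0.09065j
  [+4]  conj(Y_{8,4})(Ω₁) = -0.28302 + 0.20104j ; Y_{8,4}(Ω₂) = -0.08270 - 0.19366j ; Δ = 0.06234 + 0.03818j
  [+5]  conj(Y_{8,5})(Ω₁) = -0.00204 + 0.15313j ; Y_{8,5}(Ω₂) = 0.04382 - 0.05490j ; Δ = 0.00832 + 0.00682j
  [+6]  conj(Y_{8,6})(Ω₁) = 0.03807 + 0.02861j ; Y_{8,6}(Ω₂) = 0.01666 + 0.00303j ; Δ = 0.00055 + 0.00059j
  [+7]  conj(Y_{8,7})(Ω₁) = 0.00992 - 0.00302j ; Y_{8,7}(Ω₂) = 0.00089 + 0.00276j ; Δ = 0.00002 + 0.00002j
  [+8]  conj(Y_{8,8})(Ω₁) = 0.00046 - 0.00133j ; Y_{8,8}(Ω₂) = -0.00022 + 0.00023j ; Δ = 0.00000 + 0.00000j
Σ over m = 1.07736 - 0.00000j; ×(4π/17) → 0.79638 - 0.00000j. Real part: 0.796383

0.796383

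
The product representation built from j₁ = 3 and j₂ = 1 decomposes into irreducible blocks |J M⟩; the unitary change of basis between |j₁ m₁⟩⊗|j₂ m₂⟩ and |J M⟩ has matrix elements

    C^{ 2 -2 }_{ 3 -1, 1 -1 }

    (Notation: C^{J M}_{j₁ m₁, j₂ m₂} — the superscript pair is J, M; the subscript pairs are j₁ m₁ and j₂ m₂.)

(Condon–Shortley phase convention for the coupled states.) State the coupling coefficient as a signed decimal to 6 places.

+0.218218

√[5·2!4!0!/7! · 2!4!0!2!0!4!] = √(768/7)
  +(−1)^0/∏(0,2,4,0,0,0)! = 1/48  (running 1/48)
⟨..|..⟩ = √(768/7)·(1/48) = +0.218218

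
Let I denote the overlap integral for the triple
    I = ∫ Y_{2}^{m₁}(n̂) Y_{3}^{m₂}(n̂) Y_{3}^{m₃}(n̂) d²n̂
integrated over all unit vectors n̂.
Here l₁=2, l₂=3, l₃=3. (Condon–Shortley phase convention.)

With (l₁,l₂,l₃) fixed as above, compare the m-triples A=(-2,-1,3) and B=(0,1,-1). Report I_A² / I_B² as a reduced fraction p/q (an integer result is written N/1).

10/9

Shared (l₁,l₂,l₃)=(2,3,3): N and (l;000)² cancel in I_A²/I_B².
A: Δ = 2!·2!·4!/9! = 1/3780; Racah Σ t=2..2: t=2:+1/96 = 1/96; ⇒ 3j(2 3 3; -2 -1 3)² = 1/42, sgn +1
B: Δ = 2!·2!·4!/9! = 1/3780; Racah Σ t=0..2: t=0:+1/96 t=1:−1/6 t=2:+1/16 = -3/32; ⇒ 3j(2 3 3; 0 1 -1)² = 3/140, sgn -1
I_A²/I_B² = (1/42)/(3/140) = 10/9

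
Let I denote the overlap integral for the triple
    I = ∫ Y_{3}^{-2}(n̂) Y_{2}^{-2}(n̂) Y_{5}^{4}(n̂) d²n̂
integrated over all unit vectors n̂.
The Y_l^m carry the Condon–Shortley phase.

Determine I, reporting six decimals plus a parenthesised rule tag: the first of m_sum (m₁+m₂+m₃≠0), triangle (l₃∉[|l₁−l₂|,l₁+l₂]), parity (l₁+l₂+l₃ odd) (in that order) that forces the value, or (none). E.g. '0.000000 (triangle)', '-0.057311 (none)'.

Checks pass: Σm=0; 10 even; l₃=5∈[1,5].
(2·3+1)(2·2+1)(2·5+1) = 385
Δ: 0! 6! 4! / 11! → 1/2310
sum: t=0:+1/144 = 1/144
3j²(3 2 5; 0 0 0) = Δ·Π!·Σ² = 10/231  (sign -1)
sum: t=0:+1/2880 = 1/2880
3j²(3 2 5; -2 -2 4) = Δ·Π!·Σ² = 3/55  (sign -1)
combine: 4πI² = 385·10/231·3/55 = 10/11
take √, sign +1: I = 0.26896683
No selection rule forces the value: the integral is nonzero (none).

0.268967 (none)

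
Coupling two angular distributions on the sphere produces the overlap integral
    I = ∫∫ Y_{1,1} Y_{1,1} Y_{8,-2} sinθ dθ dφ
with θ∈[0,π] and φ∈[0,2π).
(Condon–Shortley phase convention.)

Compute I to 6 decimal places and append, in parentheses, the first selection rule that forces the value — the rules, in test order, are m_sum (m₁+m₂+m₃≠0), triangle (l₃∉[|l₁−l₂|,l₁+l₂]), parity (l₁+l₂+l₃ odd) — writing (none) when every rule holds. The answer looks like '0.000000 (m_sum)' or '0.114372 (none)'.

0.000000 (triangle)

|1−1|≤8≤1+1 violated ⇒ I = 0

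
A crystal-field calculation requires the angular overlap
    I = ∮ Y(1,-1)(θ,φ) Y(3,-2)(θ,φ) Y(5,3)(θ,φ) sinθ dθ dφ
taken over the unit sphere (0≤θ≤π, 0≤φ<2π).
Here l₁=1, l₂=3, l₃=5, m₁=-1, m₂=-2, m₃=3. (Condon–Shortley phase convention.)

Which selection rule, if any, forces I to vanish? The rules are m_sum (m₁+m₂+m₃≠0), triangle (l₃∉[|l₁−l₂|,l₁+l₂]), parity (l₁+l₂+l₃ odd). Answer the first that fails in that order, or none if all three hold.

triangle

azimuthal sum: -1 − 2 + 3 = 0  ✓
l₃ must lie in [2,4]; have l₃=5  ✗
L = 1 + 3 + 5 = 9 (odd)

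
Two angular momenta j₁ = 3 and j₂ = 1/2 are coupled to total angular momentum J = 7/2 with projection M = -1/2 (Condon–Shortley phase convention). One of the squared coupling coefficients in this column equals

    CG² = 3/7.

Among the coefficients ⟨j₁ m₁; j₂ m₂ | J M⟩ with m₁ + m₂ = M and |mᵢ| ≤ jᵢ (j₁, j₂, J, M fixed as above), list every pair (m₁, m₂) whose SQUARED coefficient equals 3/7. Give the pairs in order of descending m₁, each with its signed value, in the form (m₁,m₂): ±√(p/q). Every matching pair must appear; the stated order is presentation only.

(-1,1/2): +√(3/7)

Admissible pairs with m₁+m₂ = M = -1/2: (-1,1/2), (0,-1/2)
  (m₁,m₂)=(0,-1/2): CG² = 4/7, CG = +√(4/7)
  (m₁,m₂)=(-1,1/2): CG² = 3/7, CG = +√(3/7)   ← matches the target
Pairs with CG² = 3/7: (-1,1/2): +√(3/7)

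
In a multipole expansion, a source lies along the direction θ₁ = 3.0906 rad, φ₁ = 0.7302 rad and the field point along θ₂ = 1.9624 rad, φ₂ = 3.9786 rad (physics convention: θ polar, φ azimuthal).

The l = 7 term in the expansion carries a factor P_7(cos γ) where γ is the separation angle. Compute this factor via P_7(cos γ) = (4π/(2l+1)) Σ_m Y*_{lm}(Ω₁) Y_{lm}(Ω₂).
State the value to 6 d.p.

Summing Y*_{l m}(θ₁,φ₁)·Y_{l m}(θ₂,φ₂) over m ∈ [−7, 7]; prefactor 4π/(2·7+1) = 0.837758:
  [-7]  conj(Y_{7,-7})(Ω₁) = +0.000000-0.000000i ; Y_{7,-7}(Ω₂) = -0.262661-0.118602i ; Δ = -0.000000+0.000000i
  [-6]  conj(Y_{7,-6})(Ω₁) = +0.000000+0.000000i ; Y_{7,-6}(Ω₂) = -0.135689-0.424099i ; Δ = +0.000000-0.000000i
  [-5]  conj(Y_{7,-5})(Ω₁) = -0.000001-0.000001i ; Y_{7,-5}(Ω₂) = +0.111337-0.191180i ; Δ = -0.000000+0.000000i
  [-4]  conj(Y_{7,-4})(Ω₁) = +0.000048-0.000011i ; Y_{7,-4}(Ω₂) = -0.221352+0.046356i ; Δ = -0.000010+0.000005i
  [-3]  conj(Y_{7,-3})(Ω₁) = -0.000676+0.000947i ; Y_{7,-3}(Ω₂) = -0.252600-0.184395i ; Δ = +0.000345-0.000115i
  [-2]  conj(Y_{7,-2})(Ω₁) = -0.002126-0.019183i ; Y_{7,-2}(Ω₂) = +0.010568+0.102025i ; Δ = +0.001935-0.000420i
  [-1]  conj(Y_{7,-1})(Ω₁) = +0.152531+0.136557i ; Y_{7,-1}(Ω₂) = -0.216974+0.240611i ; Δ = -0.065952+0.007071i
  [+0]  conj(Y_{7,0})(Ω₁) = -1.053132-0.000000i ; Y_{7,0}(Ω₂) = +0.064967+0.000000i ; Δ = -0.068418-0.000000i
  [+1]  conj(Y_{7,1})(Ω₁) = -0.152531+0.136557i ; Y_{7,1}(Ω₂) = +0.216974+0.240611i ; Δ = -0.065952-0.007071i
  [+2]  conj(Y_{7,2})(Ω₁) = -0.002126+0.019183i ; Y_{7,2}(Ω₂) = +0.010568-0.102025i ; Δ = +0.001935+0.000420i
  [+3]  conj(Y_{7,3})(Ω₁) = +0.000676+0.000947i ; Y_{7,3}(Ω₂) = +0.252600-0.184395i ; Δ = +0.000345+0.000115i
  [+4]  conj(Y_{7,4})(Ω₁) = +0.000048+0.000011i ; Y_{7,4}(Ω₂) = -0.221352-0.046356i ; Δ = -0.000010-0.000005i
  [+5]  conj(Y_{7,5})(Ω₁) = +0.000001-0.000001i ; Y_{7,5}(Ω₂) = -0.111337-0.191180i ; Δ = -0.000000-0.000000i
  [+6]  conj(Y_{7,6})(Ω₁) = +0.000000-0.000000i ; Y_{7,6}(Ω₂) = -0.135689+0.424099i ; Δ = +0.000000+0.000000i
  [+7]  conj(Y_{7,7})(Ω₁) = -0.000000-0.000000i ; Y_{7,7}(Ω₂) = +0.262661-0.118602i ; Δ = -0.000000-0.000000i
Accumulated sum -0.195784-0.000000i; after 4π/(2l+1) scaling, -0.164020-0.000000i ⇒ P_7 = -0.164020

-0.164020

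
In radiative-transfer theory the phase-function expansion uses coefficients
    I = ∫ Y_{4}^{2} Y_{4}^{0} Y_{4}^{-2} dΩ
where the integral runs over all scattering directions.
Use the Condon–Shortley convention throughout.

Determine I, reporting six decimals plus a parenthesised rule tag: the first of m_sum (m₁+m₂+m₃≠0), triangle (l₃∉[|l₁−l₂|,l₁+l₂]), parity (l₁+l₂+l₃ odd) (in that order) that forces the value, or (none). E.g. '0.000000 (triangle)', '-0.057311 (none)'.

m-sum 0 ✓  L=12 even ✓  0≤4≤8 ✓
Π(2lᵢ+1) = 9×9×9 = 729
triangle coeff Δ(4,4,4) = 1/450450
Σ_t [0,4]: t=0:+1/13824 t=1:−1/216 t=2:+1/64 t=3:−1/216 t=4:+1/13824 = 5/768
(3j)²=18/1001 [(4 4 4; 0 0 0)], sign=+1
Σ_t [0,2]: t=0:+1/2304 t=1:−1/216 t=2:+1/384 = -11/6912
(3j)²=11/1638 [(4 4 4; 2 0 -2)], sign=-1
⇒ 4πI² = 729/8281
I = (-1)√(729/8281/(4π)) = -0.08369845
No selection rule forces the value: the integral is nonzero (none).

-0.083698 (none)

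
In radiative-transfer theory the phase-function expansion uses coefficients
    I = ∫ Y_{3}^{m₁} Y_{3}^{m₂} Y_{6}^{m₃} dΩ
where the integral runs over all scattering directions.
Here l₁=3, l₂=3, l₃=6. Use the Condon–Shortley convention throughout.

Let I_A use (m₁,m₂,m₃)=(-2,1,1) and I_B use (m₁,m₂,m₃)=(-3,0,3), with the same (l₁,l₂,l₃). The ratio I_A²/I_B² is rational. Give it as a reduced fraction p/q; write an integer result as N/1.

5/4

l's match ⇒ only the (l;m) 3-j factors differ between A and B.
A: triangle coeff Δ(3,3,6) = 1/12012; Σ_t [0,0]: t=0:+1/5760 = 1/5760; (3j)²=5/572 [(3 3 6; -2 1 1)], sign=-1
B: triangle coeff Δ(3,3,6) = 1/12012; Σ_t [0,0]: t=0:+1/25920 = 1/25920; (3j)²=1/143 [(3 3 6; -3 0 3)], sign=-1
I_A²/I_B² = (5/572)/(1/143) = 5/4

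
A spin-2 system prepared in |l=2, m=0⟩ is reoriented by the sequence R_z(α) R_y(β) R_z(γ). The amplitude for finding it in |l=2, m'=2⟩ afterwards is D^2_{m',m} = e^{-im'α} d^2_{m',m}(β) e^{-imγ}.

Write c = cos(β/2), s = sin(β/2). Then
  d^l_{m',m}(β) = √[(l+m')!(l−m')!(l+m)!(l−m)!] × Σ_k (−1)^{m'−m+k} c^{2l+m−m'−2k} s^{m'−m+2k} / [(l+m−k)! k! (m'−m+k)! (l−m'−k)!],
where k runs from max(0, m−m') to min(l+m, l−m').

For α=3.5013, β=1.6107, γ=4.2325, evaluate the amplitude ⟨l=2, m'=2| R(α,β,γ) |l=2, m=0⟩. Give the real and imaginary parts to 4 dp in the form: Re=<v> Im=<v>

Re=0.4599 Im=-0.4029

First d^2_{2,0}(β=1.6107), then the phase factors e^{-i(2)α} and e^{-i(0)γ}:
c=cos(1.610700/2)=0.692859, s=sin(1.610700/2)=0.721073; N=√[24·1·2·2]=9.797959
k∈{0} keeps every argument non-negative
  k=0: (−1)^2·9.7980/(4)·0.6929^2·0.7211^2 = +0.611398
d^2_{2,0}(1.6107) = +0.611398
Phases: e^{-i·(2)·3.5013}=+0.752192-0.658945i, e^{-i·(0)·4.2325}=+1.000000+0.000000i ⇒ D=+0.459888-0.402877i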